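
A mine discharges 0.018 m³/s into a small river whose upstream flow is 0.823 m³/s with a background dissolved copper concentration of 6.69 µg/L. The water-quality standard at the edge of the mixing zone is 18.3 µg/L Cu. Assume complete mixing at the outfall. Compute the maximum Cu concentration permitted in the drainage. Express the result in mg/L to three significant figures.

6.69 µg/L = 0.00669 mg/L.
18.3 µg/L = 0.0183 mg/L.
Mass balance: 0.0183·0.841 = 0.018·Cₑ + 0.823·0.00669.
Cₑ = (0.01539 − 0.005506) / 0.018 = 0.5491 mg/L.

0.549 mg/L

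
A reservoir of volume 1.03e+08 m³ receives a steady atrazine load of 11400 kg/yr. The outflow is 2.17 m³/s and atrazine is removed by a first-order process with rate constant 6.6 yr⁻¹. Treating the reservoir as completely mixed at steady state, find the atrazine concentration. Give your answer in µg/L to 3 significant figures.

Outflow Q = 2.17 m³/s × 3.156e+07 s/yr = 6.848e+07 m³/yr.
Steady-state CSTR mass balance: W = Q·C + k·V·C, so C = W/(Q + kV).
Q + kV = 6.848e+07 + 6.6·1.03e+08 = 7.483e+08 m³/yr.
C = 11400/7.483e+08 = 1.523e-05 kg/m³ = 0.01523 mg/L = 15.23 µg/L.

15.2 µg/L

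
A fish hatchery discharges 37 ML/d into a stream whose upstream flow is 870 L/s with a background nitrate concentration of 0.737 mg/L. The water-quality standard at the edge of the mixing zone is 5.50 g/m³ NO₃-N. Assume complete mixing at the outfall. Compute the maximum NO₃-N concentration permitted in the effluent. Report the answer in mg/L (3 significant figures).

15.2 mg/L

37 ML/d = 0.4282 m³/s.
870 L/s = 0.87 m³/s.
Mass balance: 5.5·1.298 = 0.4282·Cₑ + 0.87·0.737.
Cₑ = (7.14 − 0.6412) / 0.4282 = 15.18 mg/L.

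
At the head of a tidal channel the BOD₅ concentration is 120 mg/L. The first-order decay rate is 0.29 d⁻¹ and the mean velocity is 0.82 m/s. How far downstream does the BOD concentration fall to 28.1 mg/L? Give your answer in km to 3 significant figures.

355 km

From C = C₀·e^(−kt), t = ln(C₀/C)/k = ln(120/28.1)/0.29 = 1.452/0.29 = 5.006 d.
Distance = v·t = 0.82 m/s × 4.325e+05 s = 3.547e+05 m = 354.7 km.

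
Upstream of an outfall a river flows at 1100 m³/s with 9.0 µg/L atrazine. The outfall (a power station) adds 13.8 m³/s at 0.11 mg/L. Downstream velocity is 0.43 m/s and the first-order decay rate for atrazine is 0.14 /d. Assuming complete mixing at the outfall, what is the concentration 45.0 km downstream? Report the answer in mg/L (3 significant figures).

9.0 µg/L = 0.009 mg/L.
After complete mixing, C₀ = (13.8·0.11 + 1100·0.009) / 1114 = 0.01025 mg/L.
Travel time t = 4.5e+04 m / 0.43 m/s = 1.047e+05 s = 1.211 d.
C = 0.01025·exp(−0.14·1.211) = 0.01025·0.844 = 0.008652 mg/L.

0.00865 mg/L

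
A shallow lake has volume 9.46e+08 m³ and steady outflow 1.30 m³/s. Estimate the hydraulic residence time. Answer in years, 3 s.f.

Q = 1.30 m³/s × 3.156e+07 s/yr = 4.102e+07 m³/yr.
Hydraulic residence time τ = V/Q = 9.46e+08/4.102e+07 = 23.06 yr.

23.1 yr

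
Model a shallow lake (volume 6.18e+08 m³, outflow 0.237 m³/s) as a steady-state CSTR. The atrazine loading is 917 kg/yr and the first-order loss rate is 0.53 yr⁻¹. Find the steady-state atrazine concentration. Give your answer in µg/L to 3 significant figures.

Outflow Q = 0.237 m³/s × 3.156e+07 s/yr = 7.479e+06 m³/yr.
Steady-state CSTR mass balance: W = Q·C + k·V·C, so C = W/(Q + kV).
Q + kV = 7.479e+06 + 0.53·6.18e+08 = 3.35e+08 m³/yr.
C = 917/3.35e+08 = 2.737e-06 kg/m³ = 0.002737 mg/L = 2.737 µg/L.

2.74 µg/L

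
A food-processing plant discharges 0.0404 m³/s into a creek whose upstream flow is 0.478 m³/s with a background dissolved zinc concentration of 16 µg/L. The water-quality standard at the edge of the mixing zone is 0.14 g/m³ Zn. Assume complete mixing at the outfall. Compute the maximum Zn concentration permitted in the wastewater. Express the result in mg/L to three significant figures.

1.61 mg/L

16 µg/L = 0.016 mg/L.
Mass balance: 0.14·0.5184 = 0.0404·Cₑ + 0.478·0.016.
Cₑ = (0.07258 − 0.007648) / 0.0404 = 1.607 mg/L.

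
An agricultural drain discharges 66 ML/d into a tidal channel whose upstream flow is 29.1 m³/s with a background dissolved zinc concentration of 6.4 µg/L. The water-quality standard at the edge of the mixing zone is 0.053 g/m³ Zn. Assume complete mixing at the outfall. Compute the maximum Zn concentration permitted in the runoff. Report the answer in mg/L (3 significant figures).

1.83 mg/L

66 ML/d = 0.7639 m³/s.
6.4 µg/L = 0.0064 mg/L.
Mass balance: 0.053·29.86 = 0.7639·Cₑ + 29.1·0.0064.
Cₑ = (1.583 − 0.1862) / 0.7639 = 1.828 mg/L.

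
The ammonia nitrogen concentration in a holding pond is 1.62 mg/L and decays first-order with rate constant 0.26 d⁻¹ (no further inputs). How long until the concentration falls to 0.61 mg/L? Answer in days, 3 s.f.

3.76 d

t = ln(C₀/C)/k = ln(1.62/0.61)/0.26 = 0.9767/0.26 = 3.757 d.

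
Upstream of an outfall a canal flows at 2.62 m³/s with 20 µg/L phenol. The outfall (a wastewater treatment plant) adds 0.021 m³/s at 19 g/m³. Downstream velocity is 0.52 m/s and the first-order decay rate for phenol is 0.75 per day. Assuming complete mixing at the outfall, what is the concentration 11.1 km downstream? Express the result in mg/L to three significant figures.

20 µg/L = 0.02 mg/L.
After complete mixing, C₀ = (0.021·19 + 2.62·0.02) / 2.641 = 0.1709 mg/L.
Travel time t = 1.11e+04 m / 0.52 m/s = 2.135e+04 s = 0.2471 d.
C = 0.1709·exp(−0.75·0.2471) = 0.1709·0.8309 = 0.142 mg/L.

0.142 mg/L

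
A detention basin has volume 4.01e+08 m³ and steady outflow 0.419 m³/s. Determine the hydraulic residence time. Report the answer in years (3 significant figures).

30.3 yr

Q = 0.419 m³/s × 3.156e+07 s/yr = 1.322e+07 m³/yr.
Hydraulic residence time τ = V/Q = 4.01e+08/1.322e+07 = 30.33 yr.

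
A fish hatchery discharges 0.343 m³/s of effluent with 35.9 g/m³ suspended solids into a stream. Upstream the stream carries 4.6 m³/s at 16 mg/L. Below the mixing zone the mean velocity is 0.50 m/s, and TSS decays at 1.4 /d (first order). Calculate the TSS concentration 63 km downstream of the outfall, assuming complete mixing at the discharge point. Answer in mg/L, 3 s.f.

2.26 mg/L

After complete mixing, C₀ = (0.343·35.9 + 4.6·16) / 4.943 = 17.38 mg/L.
Travel time t = 6.3e+04 m / 0.50 m/s = 1.26e+05 s = 1.458 d.
C = 17.38·exp(−1.4·1.458) = 17.38·0.1298 = 2.256 mg/L.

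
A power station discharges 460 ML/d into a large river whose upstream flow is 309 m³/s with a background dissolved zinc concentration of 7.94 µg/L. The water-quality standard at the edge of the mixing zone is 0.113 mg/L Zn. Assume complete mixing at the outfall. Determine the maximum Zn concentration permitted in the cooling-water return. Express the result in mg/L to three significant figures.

460 ML/d = 5.324 m³/s.
7.94 µg/L = 0.00794 mg/L.
Mass balance: 0.113·314.3 = 5.324·Cₑ + 309·0.00794.
Cₑ = (35.52 − 2.453) / 5.324 = 6.21 mg/L.

6.21 mg/L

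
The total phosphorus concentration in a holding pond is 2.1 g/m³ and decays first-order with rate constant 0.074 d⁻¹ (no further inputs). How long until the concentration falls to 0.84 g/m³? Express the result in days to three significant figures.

12.4 d

t = ln(C₀/C)/k = ln(2.1/0.84)/0.074 = 0.9163/0.074 = 12.38 d.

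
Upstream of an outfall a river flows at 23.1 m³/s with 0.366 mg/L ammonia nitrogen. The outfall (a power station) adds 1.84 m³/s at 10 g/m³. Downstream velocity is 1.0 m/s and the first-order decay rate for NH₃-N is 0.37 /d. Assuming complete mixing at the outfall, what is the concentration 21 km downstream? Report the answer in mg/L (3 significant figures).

After complete mixing, C₀ = (1.84·10 + 23.1·0.366) / 24.94 = 1.077 mg/L.
Travel time t = 2.1e+04 m / 1.0 m/s = 2.1e+04 s = 0.2431 d.
C = 1.077·exp(−0.37·0.2431) = 1.077·0.914 = 0.9842 mg/L.

0.984 mg/L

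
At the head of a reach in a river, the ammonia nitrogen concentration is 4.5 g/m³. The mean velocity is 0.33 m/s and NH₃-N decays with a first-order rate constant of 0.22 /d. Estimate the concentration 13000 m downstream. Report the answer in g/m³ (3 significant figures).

Travel time t = 13000 m / 0.33 m/s = 1.3e+04/0.33 = 3.939e+04 s = 0.4559 d.
First-order decay: C = 4.5·exp(−0.22·0.4559) = 4.5·0.9046 = 4.071 g/m³.

4.07 g/m³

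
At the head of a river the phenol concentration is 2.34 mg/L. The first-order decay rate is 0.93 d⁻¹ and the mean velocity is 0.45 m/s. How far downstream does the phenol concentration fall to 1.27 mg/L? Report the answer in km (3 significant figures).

From C = C₀·e^(−kt), t = ln(C₀/C)/k = ln(2.34/1.27)/0.93 = 0.6111/0.93 = 0.6571 d.
Distance = v·t = 0.45 m/s × 5.678e+04 s = 2.555e+04 m = 25.55 km.

25.5 km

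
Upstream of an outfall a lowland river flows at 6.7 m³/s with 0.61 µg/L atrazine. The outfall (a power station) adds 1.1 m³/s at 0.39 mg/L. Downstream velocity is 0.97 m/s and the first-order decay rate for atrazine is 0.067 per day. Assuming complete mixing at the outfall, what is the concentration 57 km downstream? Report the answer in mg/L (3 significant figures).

0.61 µg/L = 0.00061 mg/L.
After complete mixing, C₀ = (1.1·0.39 + 6.7·0.00061) / 7.8 = 0.05552 mg/L.
Travel time t = 5.7e+04 m / 0.97 m/s = 5.876e+04 s = 0.6801 d.
C = 0.05552·exp(−0.067·0.6801) = 0.05552·0.9555 = 0.05305 mg/L.

0.0531 mg/L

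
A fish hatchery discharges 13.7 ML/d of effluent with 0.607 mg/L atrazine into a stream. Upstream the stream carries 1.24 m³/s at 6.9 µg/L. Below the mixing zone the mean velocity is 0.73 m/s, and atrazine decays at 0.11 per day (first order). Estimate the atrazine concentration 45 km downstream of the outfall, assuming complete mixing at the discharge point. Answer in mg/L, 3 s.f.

0.0693 mg/L

13.7 ML/d = 0.1586 m³/s.
6.9 µg/L = 0.0069 mg/L.
After complete mixing, C₀ = (0.1586·0.607 + 1.24·0.0069) / 1.399 = 0.07494 mg/L.
Travel time t = 4.5e+04 m / 0.73 m/s = 6.164e+04 s = 0.7135 d.
C = 0.07494·exp(−0.11·0.7135) = 0.07494·0.9245 = 0.06928 mg/L.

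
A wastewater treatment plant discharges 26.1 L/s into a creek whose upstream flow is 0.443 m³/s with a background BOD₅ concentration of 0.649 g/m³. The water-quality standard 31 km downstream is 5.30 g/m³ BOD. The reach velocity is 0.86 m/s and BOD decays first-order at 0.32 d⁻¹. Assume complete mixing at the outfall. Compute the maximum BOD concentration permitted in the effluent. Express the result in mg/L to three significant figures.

97.8 mg/L

26.1 L/s = 0.0261 m³/s.
Travel time to the compliance point: t = 3.1e+04/0.86 = 3.605e+04 s = 0.4172 d; decay factor exp(−0.32·0.4172) = 0.875.
So the concentration just after mixing may be at most 5.3/0.875 = 6.057 mg/L.
Mass balance: 6.057·0.4691 = 0.0261·Cₑ + 0.443·0.649.
Cₑ = (2.841 − 0.2875) / 0.0261 = 97.85 mg/L.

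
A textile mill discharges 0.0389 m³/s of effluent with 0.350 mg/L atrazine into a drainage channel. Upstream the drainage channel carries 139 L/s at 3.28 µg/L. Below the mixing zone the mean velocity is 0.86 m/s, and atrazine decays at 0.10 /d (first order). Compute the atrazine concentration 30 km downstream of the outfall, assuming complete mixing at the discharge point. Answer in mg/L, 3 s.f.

139 L/s = 0.139 m³/s.
3.28 µg/L = 0.00328 mg/L.
After complete mixing, C₀ = (0.0389·0.35 + 0.139·0.00328) / 0.1779 = 0.07909 mg/L.
Travel time t = 3e+04 m / 0.86 m/s = 3.488e+04 s = 0.4037 d.
C = 0.07909·exp(−0.10·0.4037) = 0.07909·0.9604 = 0.07596 mg/L.

0.0760 mg/L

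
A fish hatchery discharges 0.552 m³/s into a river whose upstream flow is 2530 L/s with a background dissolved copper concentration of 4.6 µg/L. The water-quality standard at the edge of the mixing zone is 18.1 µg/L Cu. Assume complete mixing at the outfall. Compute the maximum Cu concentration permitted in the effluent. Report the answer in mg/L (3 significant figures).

0.0800 mg/L

2530 L/s = 2.53 m³/s.
4.6 µg/L = 0.0046 mg/L.
18.1 µg/L = 0.0181 mg/L.
Mass balance: 0.0181·3.082 = 0.552·Cₑ + 2.53·0.0046.
Cₑ = (0.05578 − 0.01164) / 0.552 = 0.07998 mg/L.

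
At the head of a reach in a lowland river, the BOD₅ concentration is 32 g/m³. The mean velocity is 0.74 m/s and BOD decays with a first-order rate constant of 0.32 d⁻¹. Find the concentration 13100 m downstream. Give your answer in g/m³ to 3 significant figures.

30.0 g/m³

Travel time t = 13100 m / 0.74 m/s = 1.31e+04/0.74 = 1.77e+04 s = 0.2049 d.
First-order decay: C = 32·exp(−0.32·0.2049) = 32·0.9365 = 29.97 g/m³.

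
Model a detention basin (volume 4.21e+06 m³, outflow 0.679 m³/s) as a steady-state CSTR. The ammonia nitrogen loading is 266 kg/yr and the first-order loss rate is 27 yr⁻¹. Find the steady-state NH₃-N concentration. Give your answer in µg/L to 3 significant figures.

1.97 µg/L

Outflow Q = 0.679 m³/s × 3.156e+07 s/yr = 2.143e+07 m³/yr.
Steady-state CSTR mass balance: W = Q·C + k·V·C, so C = W/(Q + kV).
Q + kV = 2.143e+07 + 27·4.21e+06 = 1.351e+08 m³/yr.
C = 266/1.351e+08 = 1.969e-06 kg/m³ = 0.001969 mg/L = 1.969 µg/L.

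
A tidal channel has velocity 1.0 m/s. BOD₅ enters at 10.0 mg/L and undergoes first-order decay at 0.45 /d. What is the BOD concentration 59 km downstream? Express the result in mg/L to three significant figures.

Travel time t = 59 km / 1.0 m/s = 5.9e+04/1.0 = 5.9e+04 s = 0.6829 d.
First-order decay: C = 10.0·exp(−0.45·0.6829) = 10.0·0.7354 = 7.354 mg/L.

7.35 mg/L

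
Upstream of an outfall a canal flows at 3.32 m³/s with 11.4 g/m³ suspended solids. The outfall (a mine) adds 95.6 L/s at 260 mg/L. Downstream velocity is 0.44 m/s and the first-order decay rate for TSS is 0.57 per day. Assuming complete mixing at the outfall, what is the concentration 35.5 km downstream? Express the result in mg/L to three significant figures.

10.8 mg/L

95.6 L/s = 0.0956 m³/s.
After complete mixing, C₀ = (0.0956·260 + 3.32·11.4) / 3.416 = 18.36 mg/L.
Travel time t = 3.55e+04 m / 0.44 m/s = 8.068e+04 s = 0.9338 d.
C = 18.36·exp(−0.57·0.9338) = 18.36·0.5873 = 10.78 mg/L.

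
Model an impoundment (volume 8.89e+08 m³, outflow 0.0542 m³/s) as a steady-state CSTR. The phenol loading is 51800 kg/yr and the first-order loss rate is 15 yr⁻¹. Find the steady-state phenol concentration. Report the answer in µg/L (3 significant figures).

3.88 µg/L

Outflow Q = 0.0542 m³/s × 3.156e+07 s/yr = 1.71e+06 m³/yr.
Steady-state CSTR mass balance: W = Q·C + k·V·C, so C = W/(Q + kV).
Q + kV = 1.71e+06 + 15·8.89e+08 = 1.334e+10 m³/yr.
C = 51800/1.334e+10 = 3.884e-06 kg/m³ = 0.003884 mg/L = 3.884 µg/L.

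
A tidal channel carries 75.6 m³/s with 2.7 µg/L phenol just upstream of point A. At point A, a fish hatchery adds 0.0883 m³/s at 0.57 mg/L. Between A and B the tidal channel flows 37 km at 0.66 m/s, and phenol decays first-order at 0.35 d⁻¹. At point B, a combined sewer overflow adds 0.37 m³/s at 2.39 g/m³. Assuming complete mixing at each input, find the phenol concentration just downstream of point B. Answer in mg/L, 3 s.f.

2.7 µg/L = 0.0027 mg/L.
After input A: C = (75.6·0.0027 + 0.0883·0.57) / 75.69 = 0.003362 mg/L.
Over the 37 km reach to input B (t = 5.606e+04 s = 0.6488 d), decay gives C = 0.003362·exp(−0.35·0.6488) = 0.002679 mg/L.
After input B: C = (75.69·0.002679 + 0.37·2.39) / 76.06 = 0.01429 mg/L.

0.0143 mg/L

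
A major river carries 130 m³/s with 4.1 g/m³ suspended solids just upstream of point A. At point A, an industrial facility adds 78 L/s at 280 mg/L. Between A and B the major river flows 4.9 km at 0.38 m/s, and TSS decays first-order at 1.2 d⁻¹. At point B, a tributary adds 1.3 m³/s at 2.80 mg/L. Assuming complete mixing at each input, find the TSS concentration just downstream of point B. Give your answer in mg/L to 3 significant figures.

78 L/s = 0.078 m³/s.
After input A: C = (130·4.1 + 0.078·280) / 130.1 = 4.265 mg/L.
Over the 4.9 km reach to input B (t = 1.289e+04 s = 0.1492 d), decay gives C = 4.265·exp(−1.2·0.1492) = 3.566 mg/L.
After input B: C = (130.1·3.566 + 1.3·2.8) / 131.4 = 3.558 mg/L.

3.56 mg/L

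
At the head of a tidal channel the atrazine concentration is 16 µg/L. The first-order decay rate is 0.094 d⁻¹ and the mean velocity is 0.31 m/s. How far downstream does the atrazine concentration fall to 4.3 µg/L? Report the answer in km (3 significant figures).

From C = C₀·e^(−kt), t = ln(C₀/C)/k = ln(16/4.3)/0.094 = 1.314/0.094 = 13.98 d.
Distance = v·t = 0.31 m/s × 1.208e+06 s = 3.744e+05 m = 374.4 km.

374 km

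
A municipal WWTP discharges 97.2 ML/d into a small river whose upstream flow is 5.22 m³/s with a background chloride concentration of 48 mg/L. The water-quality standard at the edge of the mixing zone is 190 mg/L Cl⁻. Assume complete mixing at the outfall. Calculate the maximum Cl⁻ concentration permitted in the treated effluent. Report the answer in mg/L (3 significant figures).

849 mg/L

97.2 ML/d = 1.125 m³/s.
Mass balance: 190·6.345 = 1.125·Cₑ + 5.22·48.
Cₑ = (1206 − 250.6) / 1.125 = 848.9 mg/L.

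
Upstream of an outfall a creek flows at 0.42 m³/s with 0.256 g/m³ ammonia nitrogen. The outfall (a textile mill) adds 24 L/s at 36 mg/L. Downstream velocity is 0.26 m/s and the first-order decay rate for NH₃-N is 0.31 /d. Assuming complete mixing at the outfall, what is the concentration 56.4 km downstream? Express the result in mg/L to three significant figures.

1.00 mg/L

24 L/s = 0.024 m³/s.
After complete mixing, C₀ = (0.024·36 + 0.42·0.256) / 0.444 = 2.188 mg/L.
Travel time t = 5.64e+04 m / 0.26 m/s = 2.169e+05 s = 2.511 d.
C = 2.188·exp(−0.31·2.511) = 2.188·0.4592 = 1.005 mg/L.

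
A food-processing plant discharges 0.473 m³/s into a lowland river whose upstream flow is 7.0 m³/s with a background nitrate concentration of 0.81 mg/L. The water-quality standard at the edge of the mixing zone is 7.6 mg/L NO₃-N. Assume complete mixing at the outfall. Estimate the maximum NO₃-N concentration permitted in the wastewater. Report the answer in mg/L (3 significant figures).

108 mg/L

Mass balance: 7.6·7.473 = 0.473·Cₑ + 7·0.81.
Cₑ = (56.79 − 5.67) / 0.473 = 108.1 mg/L.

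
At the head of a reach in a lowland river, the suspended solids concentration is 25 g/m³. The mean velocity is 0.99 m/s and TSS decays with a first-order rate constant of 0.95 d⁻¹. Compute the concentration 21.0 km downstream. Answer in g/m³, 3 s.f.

Travel time t = 21.0 km / 0.99 m/s = 2.1e+04/0.99 = 2.121e+04 s = 0.2455 d.
First-order decay: C = 25·exp(−0.95·0.2455) = 25·0.792 = 19.8 g/m³.

19.8 g/m³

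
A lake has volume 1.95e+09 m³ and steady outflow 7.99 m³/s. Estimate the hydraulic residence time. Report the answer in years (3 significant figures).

Q = 7.99 m³/s × 3.156e+07 s/yr = 2.521e+08 m³/yr.
Hydraulic residence time τ = V/Q = 1.95e+09/2.521e+08 = 7.734 yr.

7.73 yr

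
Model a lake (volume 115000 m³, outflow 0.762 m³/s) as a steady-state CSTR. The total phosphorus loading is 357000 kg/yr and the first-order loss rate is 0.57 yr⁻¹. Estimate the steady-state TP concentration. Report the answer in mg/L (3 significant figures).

Outflow Q = 0.762 m³/s × 3.156e+07 s/yr = 2.405e+07 m³/yr.
Steady-state CSTR mass balance: W = Q·C + k·V·C, so C = W/(Q + kV).
Q + kV = 2.405e+07 + 0.57·115000 = 2.411e+07 m³/yr.
C = 357000/2.411e+07 = 0.01481 kg/m³ = 14.81 mg/L.

14.8 mg/L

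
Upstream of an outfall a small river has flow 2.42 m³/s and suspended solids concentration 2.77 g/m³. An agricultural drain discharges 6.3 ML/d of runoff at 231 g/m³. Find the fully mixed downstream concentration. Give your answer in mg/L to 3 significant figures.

6.3 ML/d = 0.07292 m³/s.
By mass balance at complete mixing, C = (0.07292·231 + 2.42·2.77) / (0.07292 + 2.42) = 23.55/2.493 = 9.446 mg/L.

9.45 mg/L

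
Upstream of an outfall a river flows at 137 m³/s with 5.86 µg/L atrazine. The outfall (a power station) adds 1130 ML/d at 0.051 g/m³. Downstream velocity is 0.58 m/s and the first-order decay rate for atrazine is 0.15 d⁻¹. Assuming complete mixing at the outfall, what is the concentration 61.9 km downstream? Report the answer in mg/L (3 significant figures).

0.00814 mg/L

1130 ML/d = 13.08 m³/s.
5.86 µg/L = 0.00586 mg/L.
After complete mixing, C₀ = (13.08·0.051 + 137·0.00586) / 150.1 = 0.009794 mg/L.
Travel time t = 6.19e+04 m / 0.58 m/s = 1.067e+05 s = 1.235 d.
C = 0.009794·exp(−0.15·1.235) = 0.009794·0.8309 = 0.008137 mg/L.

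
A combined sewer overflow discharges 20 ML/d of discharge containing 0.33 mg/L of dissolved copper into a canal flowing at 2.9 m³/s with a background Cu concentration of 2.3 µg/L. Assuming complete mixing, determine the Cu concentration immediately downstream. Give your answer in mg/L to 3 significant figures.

0.0265 mg/L

20 ML/d = 0.2315 m³/s.
2.3 µg/L = 0.0023 mg/L.
Flow-weighted mixing gives C = (0.2315·0.33 + 2.9·0.0023) / (0.2315 + 2.9) = 0.08306/3.131 = 0.02652 mg/L.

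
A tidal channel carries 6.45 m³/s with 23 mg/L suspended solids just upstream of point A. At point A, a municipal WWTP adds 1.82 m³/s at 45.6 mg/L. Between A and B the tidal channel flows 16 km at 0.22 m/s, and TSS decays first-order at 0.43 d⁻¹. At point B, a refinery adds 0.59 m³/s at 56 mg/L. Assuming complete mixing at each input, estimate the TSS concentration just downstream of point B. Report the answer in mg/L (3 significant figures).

21.9 mg/L

After input A: C = (6.45·23 + 1.82·45.6) / 8.27 = 27.97 mg/L.
Over the 16 km reach to input B (t = 7.273e+04 s = 0.8418 d), decay gives C = 27.97·exp(−0.43·0.8418) = 19.48 mg/L.
After input B: C = (8.27·19.48 + 0.59·56) / 8.86 = 21.91 mg/L.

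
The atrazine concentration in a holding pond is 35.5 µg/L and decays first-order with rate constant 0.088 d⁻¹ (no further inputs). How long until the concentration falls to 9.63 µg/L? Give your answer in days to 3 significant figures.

14.8 d

t = ln(C₀/C)/k = ln(35.5/9.63)/0.088 = 1.305/0.088 = 14.83 d.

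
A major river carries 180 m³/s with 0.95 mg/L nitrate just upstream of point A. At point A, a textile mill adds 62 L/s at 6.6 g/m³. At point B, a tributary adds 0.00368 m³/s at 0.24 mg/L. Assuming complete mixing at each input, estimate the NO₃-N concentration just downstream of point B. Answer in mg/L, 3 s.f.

62 L/s = 0.062 m³/s.
After input A: C = (180·0.95 + 0.062·6.6) / 180.1 = 0.9519 mg/L.
After input B: C = (180.1·0.9519 + 0.00368·0.24) / 180.1 = 0.9519 mg/L.

0.952 mg/L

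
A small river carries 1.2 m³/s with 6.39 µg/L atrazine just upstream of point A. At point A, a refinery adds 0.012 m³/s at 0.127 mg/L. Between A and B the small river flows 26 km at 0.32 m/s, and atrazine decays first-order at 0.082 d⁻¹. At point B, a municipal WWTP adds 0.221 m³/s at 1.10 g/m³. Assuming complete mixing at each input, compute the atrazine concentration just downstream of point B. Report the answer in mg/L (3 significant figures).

0.176 mg/L

6.39 µg/L = 0.00639 mg/L.
After input A: C = (1.2·0.00639 + 0.012·0.127) / 1.212 = 0.007584 mg/L.
Over the 26 km reach to input B (t = 8.125e+04 s = 0.9404 d), decay gives C = 0.007584·exp(−0.082·0.9404) = 0.007021 mg/L.
After input B: C = (1.212·0.007021 + 0.221·1.1) / 1.433 = 0.1756 mg/L.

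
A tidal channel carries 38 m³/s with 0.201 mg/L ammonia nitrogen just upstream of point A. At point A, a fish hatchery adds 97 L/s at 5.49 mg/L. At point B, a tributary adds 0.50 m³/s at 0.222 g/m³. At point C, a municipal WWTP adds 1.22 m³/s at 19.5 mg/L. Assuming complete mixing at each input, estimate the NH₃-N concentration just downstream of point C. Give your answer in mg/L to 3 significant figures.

0.805 mg/L

97 L/s = 0.097 m³/s.
After input A: C = (38·0.201 + 0.097·5.49) / 38.1 = 0.2145 mg/L.
After input B: C = (38.1·0.2145 + 0.5·0.222) / 38.6 = 0.2146 mg/L.
After input C: C = (38.6·0.2146 + 1.22·19.5) / 39.82 = 0.8055 mg/L.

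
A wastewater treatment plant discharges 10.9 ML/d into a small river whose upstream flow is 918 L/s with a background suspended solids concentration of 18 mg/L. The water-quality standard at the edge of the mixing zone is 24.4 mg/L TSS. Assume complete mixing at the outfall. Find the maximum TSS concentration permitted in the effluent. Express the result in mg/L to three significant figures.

71.0 mg/L

10.9 ML/d = 0.1262 m³/s.
918 L/s = 0.918 m³/s.
Mass balance: 24.4·1.044 = 0.1262·Cₑ + 0.918·18.
Cₑ = (25.48 − 16.52) / 0.1262 = 70.97 mg/L.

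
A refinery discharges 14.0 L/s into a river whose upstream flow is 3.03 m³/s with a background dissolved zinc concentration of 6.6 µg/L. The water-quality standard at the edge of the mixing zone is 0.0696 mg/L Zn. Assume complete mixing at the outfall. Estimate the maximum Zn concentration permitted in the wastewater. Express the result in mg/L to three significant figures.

13.7 mg/L

14.0 L/s = 0.014 m³/s.
6.6 µg/L = 0.0066 mg/L.
Mass balance: 0.0696·3.044 = 0.014·Cₑ + 3.03·0.0066.
Cₑ = (0.2119 − 0.02) / 0.014 = 13.7 mg/L.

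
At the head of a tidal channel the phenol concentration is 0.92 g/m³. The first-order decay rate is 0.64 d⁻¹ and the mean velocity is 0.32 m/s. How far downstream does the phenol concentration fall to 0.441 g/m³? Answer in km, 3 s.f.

31.8 km

From C = C₀·e^(−kt), t = ln(C₀/C)/k = ln(0.92/0.441)/0.64 = 0.7353/0.64 = 1.149 d.
Distance = v·t = 0.32 m/s × 9.927e+04 s = 3.177e+04 m = 31.77 km.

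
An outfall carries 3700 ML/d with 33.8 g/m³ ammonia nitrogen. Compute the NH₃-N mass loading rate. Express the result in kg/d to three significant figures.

3700 ML/d = 42.82 m³/s.
Mass flux = Q·C = 42.82 m³/s × 33.8 g/m³ = 1447 g/s.
= 1447 g/s × 86.4 = 1.251e+05 kg/d.

125000 kg/d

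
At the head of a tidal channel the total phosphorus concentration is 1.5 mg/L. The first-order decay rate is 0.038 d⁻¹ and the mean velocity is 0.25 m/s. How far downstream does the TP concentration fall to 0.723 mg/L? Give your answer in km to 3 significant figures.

From C = C₀·e^(−kt), t = ln(C₀/C)/k = ln(1.5/0.723)/0.038 = 0.7298/0.038 = 19.21 d.
Distance = v·t = 0.25 m/s × 1.659e+06 s = 4.148e+05 m = 414.8 km.

415 km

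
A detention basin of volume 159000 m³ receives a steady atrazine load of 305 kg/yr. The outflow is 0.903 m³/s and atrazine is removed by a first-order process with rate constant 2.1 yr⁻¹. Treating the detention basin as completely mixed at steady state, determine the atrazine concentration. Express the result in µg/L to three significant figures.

10.6 µg/L

Outflow Q = 0.903 m³/s × 3.156e+07 s/yr = 2.85e+07 m³/yr.
Steady-state CSTR mass balance: W = Q·C + k·V·C, so C = W/(Q + kV).
Q + kV = 2.85e+07 + 2.1·159000 = 2.883e+07 m³/yr.
C = 305/2.883e+07 = 1.058e-05 kg/m³ = 0.01058 mg/L = 10.58 µg/L.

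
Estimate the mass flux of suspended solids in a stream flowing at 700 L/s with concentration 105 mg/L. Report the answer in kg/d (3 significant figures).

6350 kg/d

700 L/s = 0.7 m³/s.
Mass flux = Q·C = 0.7 m³/s × 105 g/m³ = 73.5 g/s.
= 73.5 g/s × 86.4 = 6350 kg/d.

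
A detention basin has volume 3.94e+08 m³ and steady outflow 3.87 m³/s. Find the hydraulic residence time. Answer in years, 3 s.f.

3.23 yr

Q = 3.87 m³/s × 3.156e+07 s/yr = 1.221e+08 m³/yr.
Hydraulic residence time τ = V/Q = 3.94e+08/1.221e+08 = 3.226 yr.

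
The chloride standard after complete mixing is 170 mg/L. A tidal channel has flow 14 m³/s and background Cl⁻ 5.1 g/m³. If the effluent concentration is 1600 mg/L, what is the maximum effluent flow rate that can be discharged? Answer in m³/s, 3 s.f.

1.61 m³/s

Mass balance at complete mixing: C_std·(Q_w + Q_r) = Q_w·C_e + Q_r·C_b.
Rearranging, Q_w = Q_r·(C_std − C_b)/(C_e − C_std) = 14·(170 − 5.1) / (1600 − 170) = 1.614 m³/s.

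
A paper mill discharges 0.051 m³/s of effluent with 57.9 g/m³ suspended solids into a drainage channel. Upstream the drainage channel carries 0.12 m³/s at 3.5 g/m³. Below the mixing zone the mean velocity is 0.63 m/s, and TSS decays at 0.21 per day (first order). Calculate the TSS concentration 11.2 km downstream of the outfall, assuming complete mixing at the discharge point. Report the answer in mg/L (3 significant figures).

18.9 mg/L

After complete mixing, C₀ = (0.051·57.9 + 0.12·3.5) / 0.171 = 19.72 mg/L.
Travel time t = 1.12e+04 m / 0.63 m/s = 1.778e+04 s = 0.2058 d.
C = 19.72·exp(−0.21·0.2058) = 19.72·0.9577 = 18.89 mg/L.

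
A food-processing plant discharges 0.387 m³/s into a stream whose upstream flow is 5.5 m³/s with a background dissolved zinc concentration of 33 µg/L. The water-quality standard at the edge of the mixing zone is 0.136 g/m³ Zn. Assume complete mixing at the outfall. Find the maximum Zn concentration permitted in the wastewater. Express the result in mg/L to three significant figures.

1.60 mg/L

33 µg/L = 0.033 mg/L.
Mass balance: 0.136·5.887 = 0.387·Cₑ + 5.5·0.033.
Cₑ = (0.8006 − 0.1815) / 0.387 = 1.6 mg/L.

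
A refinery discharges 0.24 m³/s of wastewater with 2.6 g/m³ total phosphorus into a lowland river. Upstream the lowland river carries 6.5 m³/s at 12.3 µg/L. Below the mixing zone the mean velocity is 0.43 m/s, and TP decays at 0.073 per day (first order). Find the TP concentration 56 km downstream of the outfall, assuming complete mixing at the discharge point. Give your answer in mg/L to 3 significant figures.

0.0936 mg/L

12.3 µg/L = 0.0123 mg/L.
After complete mixing, C₀ = (0.24·2.6 + 6.5·0.0123) / 6.74 = 0.1044 mg/L.
Travel time t = 5.6e+04 m / 0.43 m/s = 1.302e+05 s = 1.507 d.
C = 0.1044·exp(−0.073·1.507) = 0.1044·0.8958 = 0.09356 mg/L.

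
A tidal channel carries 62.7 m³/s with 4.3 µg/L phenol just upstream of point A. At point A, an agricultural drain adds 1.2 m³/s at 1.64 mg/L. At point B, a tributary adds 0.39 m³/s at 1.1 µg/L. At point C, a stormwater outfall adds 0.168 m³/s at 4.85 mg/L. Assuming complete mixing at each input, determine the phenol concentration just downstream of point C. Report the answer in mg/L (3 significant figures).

0.0474 mg/L

4.3 µg/L = 0.0043 mg/L.
After input A: C = (62.7·0.0043 + 1.2·1.64) / 63.9 = 0.03502 mg/L.
1.1 µg/L = 0.0011 mg/L.
After input B: C = (63.9·0.03502 + 0.39·0.0011) / 64.29 = 0.03481 mg/L.
After input C: C = (64.29·0.03481 + 0.168·4.85) / 64.46 = 0.04736 mg/L.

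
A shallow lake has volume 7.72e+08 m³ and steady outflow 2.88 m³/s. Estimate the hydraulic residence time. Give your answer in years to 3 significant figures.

Q = 2.88 m³/s × 3.156e+07 s/yr = 9.089e+07 m³/yr.
Hydraulic residence time τ = V/Q = 7.72e+08/9.089e+07 = 8.494 yr.

8.49 yr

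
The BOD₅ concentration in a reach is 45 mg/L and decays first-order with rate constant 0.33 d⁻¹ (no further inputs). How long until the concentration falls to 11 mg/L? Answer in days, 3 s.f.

t = ln(C₀/C)/k = ln(45/11)/0.33 = 1.409/0.33 = 4.269 d.

4.27 d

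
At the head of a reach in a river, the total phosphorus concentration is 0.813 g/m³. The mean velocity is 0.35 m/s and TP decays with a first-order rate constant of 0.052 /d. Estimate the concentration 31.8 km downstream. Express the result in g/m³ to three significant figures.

0.770 g/m³

Travel time t = 31.8 km / 0.35 m/s = 3.18e+04/0.35 = 9.086e+04 s = 1.052 d.
First-order decay: C = 0.813·exp(−0.052·1.052) = 0.813·0.9468 = 0.7697 g/m³.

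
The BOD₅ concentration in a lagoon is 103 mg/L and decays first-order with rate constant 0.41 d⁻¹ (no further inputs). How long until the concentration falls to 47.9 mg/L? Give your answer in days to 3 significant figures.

t = ln(C₀/C)/k = ln(103/47.9)/0.41 = 0.7656/0.41 = 1.867 d.

1.87 d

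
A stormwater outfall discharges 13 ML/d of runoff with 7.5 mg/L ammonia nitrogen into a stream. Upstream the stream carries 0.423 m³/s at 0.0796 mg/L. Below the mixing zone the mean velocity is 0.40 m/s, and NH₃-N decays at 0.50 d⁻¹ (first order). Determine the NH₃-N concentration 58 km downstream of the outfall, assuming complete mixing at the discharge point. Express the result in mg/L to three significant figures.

13 ML/d = 0.1505 m³/s.
After complete mixing, C₀ = (0.1505·7.5 + 0.423·0.0796) / 0.5735 = 2.027 mg/L.
Travel time t = 5.8e+04 m / 0.40 m/s = 1.45e+05 s = 1.678 d.
C = 2.027·exp(−0.50·1.678) = 2.027·0.4321 = 0.8756 mg/L.

0.876 mg/L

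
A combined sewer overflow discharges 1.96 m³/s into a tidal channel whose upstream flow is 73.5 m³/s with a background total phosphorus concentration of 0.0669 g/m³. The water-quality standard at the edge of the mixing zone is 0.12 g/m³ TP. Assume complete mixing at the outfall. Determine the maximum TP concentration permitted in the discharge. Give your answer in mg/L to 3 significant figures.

Mass balance: 0.12·75.46 = 1.96·Cₑ + 73.5·0.0669.
Cₑ = (9.055 − 4.917) / 1.96 = 2.111 mg/L.

2.11 mg/L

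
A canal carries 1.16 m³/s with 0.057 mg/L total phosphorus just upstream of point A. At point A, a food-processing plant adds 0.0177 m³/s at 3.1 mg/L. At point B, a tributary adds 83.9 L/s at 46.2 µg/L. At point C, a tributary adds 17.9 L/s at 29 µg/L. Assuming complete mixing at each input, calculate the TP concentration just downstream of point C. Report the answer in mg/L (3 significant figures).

0.0980 mg/L

After input A: C = (1.16·0.057 + 0.0177·3.1) / 1.178 = 0.1027 mg/L.
83.9 L/s = 0.0839 m³/s.
46.2 µg/L = 0.0462 mg/L.
After input B: C = (1.178·0.1027 + 0.0839·0.0462) / 1.262 = 0.09897 mg/L.
17.9 L/s = 0.0179 m³/s.
29 µg/L = 0.029 mg/L.
After input C: C = (1.262·0.09897 + 0.0179·0.029) / 1.28 = 0.098 mg/L.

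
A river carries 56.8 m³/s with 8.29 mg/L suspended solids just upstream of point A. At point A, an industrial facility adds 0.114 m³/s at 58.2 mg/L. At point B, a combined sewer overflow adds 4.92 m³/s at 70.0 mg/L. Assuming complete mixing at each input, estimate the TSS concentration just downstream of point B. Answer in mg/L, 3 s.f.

After input A: C = (56.8·8.29 + 0.114·58.2) / 56.91 = 8.39 mg/L.
After input B: C = (56.91·8.39 + 4.92·70) / 61.83 = 13.29 mg/L.

13.3 mg/L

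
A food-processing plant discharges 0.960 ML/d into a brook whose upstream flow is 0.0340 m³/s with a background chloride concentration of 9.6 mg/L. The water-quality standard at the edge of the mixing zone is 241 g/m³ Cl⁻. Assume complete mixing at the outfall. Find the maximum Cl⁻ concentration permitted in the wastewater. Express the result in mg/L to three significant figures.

949 mg/L

0.960 ML/d = 0.01111 m³/s.
Mass balance: 241·0.04511 = 0.01111·Cₑ + 0.034·9.6.
Cₑ = (10.87 − 0.3264) / 0.01111 = 949.1 mg/L.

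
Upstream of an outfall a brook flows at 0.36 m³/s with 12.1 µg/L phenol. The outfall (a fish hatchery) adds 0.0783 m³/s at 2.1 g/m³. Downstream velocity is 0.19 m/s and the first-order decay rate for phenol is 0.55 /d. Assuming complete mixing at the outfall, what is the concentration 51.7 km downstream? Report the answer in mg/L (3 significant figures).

0.0681 mg/L

12.1 µg/L = 0.0121 mg/L.
After complete mixing, C₀ = (0.0783·2.1 + 0.36·0.0121) / 0.4383 = 0.3851 mg/L.
Travel time t = 5.17e+04 m / 0.19 m/s = 2.721e+05 s = 3.149 d.
C = 0.3851·exp(−0.55·3.149) = 0.3851·0.1769 = 0.06812 mg/L.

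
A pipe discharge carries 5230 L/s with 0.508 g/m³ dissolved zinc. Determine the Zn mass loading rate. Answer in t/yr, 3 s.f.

83.8 t/yr

5230 L/s = 5.23 m³/s.
Mass flux = Q·C = 5.23 m³/s × 0.508 g/m³ = 2.657 g/s.
= 2.657 g/s × 31.56 = 83.84 t/yr.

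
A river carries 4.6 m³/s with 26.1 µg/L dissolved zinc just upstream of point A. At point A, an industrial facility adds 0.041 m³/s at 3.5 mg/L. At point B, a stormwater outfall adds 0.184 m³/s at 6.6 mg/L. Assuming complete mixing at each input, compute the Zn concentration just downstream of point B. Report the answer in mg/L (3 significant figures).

26.1 µg/L = 0.0261 mg/L.
After input A: C = (4.6·0.0261 + 0.041·3.5) / 4.641 = 0.05679 mg/L.
After input B: C = (4.641·0.05679 + 0.184·6.6) / 4.825 = 0.3063 mg/L.

0.306 mg/L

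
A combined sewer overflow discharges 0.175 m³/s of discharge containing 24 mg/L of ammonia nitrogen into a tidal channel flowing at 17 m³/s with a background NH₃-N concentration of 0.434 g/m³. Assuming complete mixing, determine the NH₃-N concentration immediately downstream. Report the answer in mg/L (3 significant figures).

0.674 mg/L

By mass balance at complete mixing, C = (0.175·24 + 17·0.434) / (0.175 + 17) = 11.58/17.18 = 0.6741 mg/L.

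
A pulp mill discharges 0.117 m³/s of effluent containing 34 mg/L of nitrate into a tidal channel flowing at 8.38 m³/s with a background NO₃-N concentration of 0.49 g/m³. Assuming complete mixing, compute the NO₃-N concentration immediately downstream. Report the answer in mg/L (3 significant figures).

0.951 mg/L

By mass balance at complete mixing, C = (0.117·34 + 8.38·0.49) / (0.117 + 8.38) = 8.084/8.497 = 0.9514 mg/L.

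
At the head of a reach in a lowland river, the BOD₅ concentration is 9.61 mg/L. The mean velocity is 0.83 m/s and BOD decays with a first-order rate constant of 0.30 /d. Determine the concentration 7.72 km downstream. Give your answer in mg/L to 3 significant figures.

Travel time t = 7.72 km / 0.83 m/s = 7720/0.83 = 9301 s = 0.1077 d.
First-order decay: C = 9.61·exp(−0.30·0.1077) = 9.61·0.9682 = 9.305 mg/L.

9.30 mg/L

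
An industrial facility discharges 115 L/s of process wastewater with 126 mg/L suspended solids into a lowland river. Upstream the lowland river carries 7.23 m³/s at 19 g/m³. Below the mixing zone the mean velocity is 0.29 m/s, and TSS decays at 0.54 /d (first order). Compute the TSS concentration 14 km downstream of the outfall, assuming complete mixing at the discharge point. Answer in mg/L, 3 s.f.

15.3 mg/L

115 L/s = 0.115 m³/s.
After complete mixing, C₀ = (0.115·126 + 7.23·19) / 7.345 = 20.68 mg/L.
Travel time t = 1.4e+04 m / 0.29 m/s = 4.828e+04 s = 0.5587 d.
C = 20.68·exp(−0.54·0.5587) = 20.68·0.7395 = 15.29 mg/L.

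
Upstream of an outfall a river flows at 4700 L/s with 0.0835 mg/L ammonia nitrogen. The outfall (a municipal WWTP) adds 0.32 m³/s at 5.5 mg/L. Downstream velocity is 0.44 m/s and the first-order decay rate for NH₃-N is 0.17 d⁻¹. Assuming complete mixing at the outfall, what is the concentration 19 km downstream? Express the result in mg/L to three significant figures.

0.394 mg/L

4700 L/s = 4.7 m³/s.
After complete mixing, C₀ = (0.32·5.5 + 4.7·0.0835) / 5.02 = 0.4288 mg/L.
Travel time t = 1.9e+04 m / 0.44 m/s = 4.318e+04 s = 0.4998 d.
C = 0.4288·exp(−0.17·0.4998) = 0.4288·0.9185 = 0.3938 mg/L.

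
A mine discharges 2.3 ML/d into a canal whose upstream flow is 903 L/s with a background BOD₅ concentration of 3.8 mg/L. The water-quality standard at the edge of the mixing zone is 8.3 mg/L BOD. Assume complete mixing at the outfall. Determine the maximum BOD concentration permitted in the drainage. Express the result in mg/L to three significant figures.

161 mg/L

2.3 ML/d = 0.02662 m³/s.
903 L/s = 0.903 m³/s.
Mass balance: 8.3·0.9296 = 0.02662·Cₑ + 0.903·3.8.
Cₑ = (7.716 − 3.431) / 0.02662 = 160.9 mg/L.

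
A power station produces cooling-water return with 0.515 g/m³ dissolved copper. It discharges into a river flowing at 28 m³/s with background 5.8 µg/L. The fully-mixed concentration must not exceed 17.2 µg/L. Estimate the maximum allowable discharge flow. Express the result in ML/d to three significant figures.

55.4 ML/d

5.8 µg/L = 0.0058 mg/L.
17.2 µg/L = 0.0172 mg/L.
Mass balance at complete mixing: C_std·(Q_w + Q_r) = Q_w·C_e + Q_r·C_b.
Rearranging, Q_w = Q_r·(C_std − C_b)/(C_e − C_std) = 28·(0.0172 − 0.0058) / (0.515 − 0.0172) = 0.6412 m³/s.
= 55.4 ML/d.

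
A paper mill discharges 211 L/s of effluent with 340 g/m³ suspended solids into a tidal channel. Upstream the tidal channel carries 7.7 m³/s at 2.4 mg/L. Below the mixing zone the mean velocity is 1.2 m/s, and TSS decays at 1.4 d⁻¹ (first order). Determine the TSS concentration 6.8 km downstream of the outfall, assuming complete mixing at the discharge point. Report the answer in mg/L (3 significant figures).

10.4 mg/L

211 L/s = 0.211 m³/s.
After complete mixing, C₀ = (0.211·340 + 7.7·2.4) / 7.911 = 11.4 mg/L.
Travel time t = 6800 m / 1.2 m/s = 5667 s = 0.06559 d.
C = 11.4·exp(−1.4·0.06559) = 11.4·0.9123 = 10.4 mg/L.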